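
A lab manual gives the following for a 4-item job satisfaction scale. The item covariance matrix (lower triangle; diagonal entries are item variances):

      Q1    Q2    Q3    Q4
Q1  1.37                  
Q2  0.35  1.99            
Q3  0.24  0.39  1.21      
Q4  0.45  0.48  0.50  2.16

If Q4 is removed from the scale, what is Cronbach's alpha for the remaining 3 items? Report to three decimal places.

Remaining items: Q1, Q2, Q3 (k = 3).
Σσᵢ² = 1.37 + 1.99 + 1.21 = 4.57
σ²_total = 4.57 + 2 × 0.98 = 6.53
α (item deleted) = (3/2)·(1 − 4.57/6.53) = 0.450

Cronbach's alpha = 0.450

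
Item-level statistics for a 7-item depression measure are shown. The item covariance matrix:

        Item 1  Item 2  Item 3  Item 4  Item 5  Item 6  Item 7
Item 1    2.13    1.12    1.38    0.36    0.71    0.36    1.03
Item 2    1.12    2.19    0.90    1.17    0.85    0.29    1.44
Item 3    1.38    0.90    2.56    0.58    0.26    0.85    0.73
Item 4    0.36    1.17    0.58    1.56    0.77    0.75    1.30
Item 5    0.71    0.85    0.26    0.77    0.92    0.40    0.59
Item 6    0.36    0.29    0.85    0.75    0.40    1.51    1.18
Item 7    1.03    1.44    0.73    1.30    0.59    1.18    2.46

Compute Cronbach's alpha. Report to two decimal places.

Σσ²ᵢ = 2.13 + 2.19 + 2.56 + 1.56 + 0.92 + 1.51 + 2.46 = 13.33
Sum of off-diagonal covariances = 17.02
σ²_T = 13.33 + 2 × 17.02 = 47.37
α = (k/(k−1))·(1 − Σσ²ᵢ/σ²_T) = (7/6)·(1 − 13.33/47.37) = 0.84

Cronbach's alpha = 0.84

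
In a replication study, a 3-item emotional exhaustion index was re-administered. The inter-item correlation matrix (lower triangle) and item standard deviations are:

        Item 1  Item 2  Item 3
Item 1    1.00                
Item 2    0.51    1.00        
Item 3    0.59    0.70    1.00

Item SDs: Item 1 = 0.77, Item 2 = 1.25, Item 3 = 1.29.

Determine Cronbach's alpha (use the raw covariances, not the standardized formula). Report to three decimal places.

α = 0.804

Σσ²ᵢ = 0.77² + 1.25² + 1.29² = 3.8195
Covariances σ_ij = r_ij · s_i · s_j:
  σ(Item 1,Item 2) = 0.51 × 0.77 × 1.25 = 0.4909
  σ(Item 1,Item 3) = 0.59 × 0.77 × 1.29 = 0.5860
  σ(Item 2,Item 3) = 0.70 × 1.25 × 1.29 = 1.1288
σ²_T = Σσ²ᵢ + 2·Σσ_ij = 3.8195 + 2 × 2.2057 = 8.2309
α = (3/2)·(1 − 3.8195/8.2309) = 0.804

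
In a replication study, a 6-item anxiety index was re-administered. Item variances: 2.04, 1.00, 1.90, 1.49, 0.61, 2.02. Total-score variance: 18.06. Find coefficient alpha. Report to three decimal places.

α = 0.598

Σσ²ᵢ = 2.04 + 1.00 + 1.90 + 1.49 + 0.61 + 2.02 = 9.06
α = (k/(k−1))·(1 − Σσ²ᵢ/σ²_T) = (6/5)·(1 − 9.06/18.06) = 0.598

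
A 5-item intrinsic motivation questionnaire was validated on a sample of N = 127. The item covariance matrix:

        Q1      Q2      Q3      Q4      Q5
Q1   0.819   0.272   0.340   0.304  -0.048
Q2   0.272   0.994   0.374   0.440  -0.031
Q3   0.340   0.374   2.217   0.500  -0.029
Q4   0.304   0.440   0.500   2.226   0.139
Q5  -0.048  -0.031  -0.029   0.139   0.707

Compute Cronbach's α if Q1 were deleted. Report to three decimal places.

Remaining items: Q2, Q3, Q4, Q5 (k = 4).
Σσᵢ² = 0.994 + 2.217 + 2.226 + 0.707 = 6.144
σ²_total = 6.144 + 2 × 1.393 = 8.930
α (item deleted) = (4/3)·(1 − 6.144/8.930) = 0.416

Cronbach's α = 0.416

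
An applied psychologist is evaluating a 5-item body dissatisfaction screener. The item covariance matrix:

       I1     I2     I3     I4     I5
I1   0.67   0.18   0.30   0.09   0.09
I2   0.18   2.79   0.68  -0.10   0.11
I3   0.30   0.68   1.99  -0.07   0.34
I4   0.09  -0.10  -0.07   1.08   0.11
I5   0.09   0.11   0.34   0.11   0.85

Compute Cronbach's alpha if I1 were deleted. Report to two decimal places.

Cronbach's alpha = 0.32

Remaining items: I2, I3, I4, I5 (k = 4).
ΣVar(i) = 2.79 + 1.99 + 1.08 + 0.85 = 6.71
total variance = 6.71 + 2 × 1.07 = 8.85
α (item deleted) = (4/3)·(1 − 6.71/8.85) = 0.32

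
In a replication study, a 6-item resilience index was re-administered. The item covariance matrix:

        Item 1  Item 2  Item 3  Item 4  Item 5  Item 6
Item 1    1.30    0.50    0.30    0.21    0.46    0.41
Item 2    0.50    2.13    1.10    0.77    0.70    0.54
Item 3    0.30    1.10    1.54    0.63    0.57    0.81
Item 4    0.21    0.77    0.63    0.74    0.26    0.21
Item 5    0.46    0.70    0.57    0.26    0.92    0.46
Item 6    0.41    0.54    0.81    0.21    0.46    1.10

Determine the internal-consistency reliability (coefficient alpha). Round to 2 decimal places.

sum of item variances = 1.30 + 2.13 + 1.54 + 0.74 + 0.92 + 1.10 = 7.73
Sum of off-diagonal covariances = 7.93
σ²_T = 7.73 + 2 × 7.93 = 23.59
α = (k/(k−1))·(1 − sum of item variances/σ²_T) = (6/5)·(1 − 7.73/23.59) = 0.81

coefficient alpha = 0.81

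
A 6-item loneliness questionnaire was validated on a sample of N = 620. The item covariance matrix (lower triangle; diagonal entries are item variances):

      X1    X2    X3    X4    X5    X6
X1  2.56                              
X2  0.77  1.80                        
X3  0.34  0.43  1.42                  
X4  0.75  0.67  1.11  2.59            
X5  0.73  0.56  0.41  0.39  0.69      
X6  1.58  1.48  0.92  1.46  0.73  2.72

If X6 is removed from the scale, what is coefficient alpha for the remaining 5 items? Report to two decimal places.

Remaining items: X1, X2, X3, X4, X5 (k = 5).
Σσ²ᵢ = 2.56 + 1.80 + 1.42 + 2.59 + 0.69 = 9.06
Var(T) = 9.06 + 2 × 6.16 = 21.38
α (item deleted) = (5/4)·(1 − 9.06/21.38) = 0.72

coefficient alpha = 0.72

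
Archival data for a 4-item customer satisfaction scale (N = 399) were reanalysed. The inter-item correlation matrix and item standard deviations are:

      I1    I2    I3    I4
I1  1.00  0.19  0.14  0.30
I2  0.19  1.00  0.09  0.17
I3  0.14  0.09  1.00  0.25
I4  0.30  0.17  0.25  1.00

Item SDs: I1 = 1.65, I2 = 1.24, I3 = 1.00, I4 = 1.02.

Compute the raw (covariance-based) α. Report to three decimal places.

α = 0.468

Σσ²ᵢ = 1.65² + 1.24² + 1.00² + 1.02² = 6.3005
Covariances σ_ij = r_ij · s_i · s_j:
  σ(I1,I2) = 0.19 × 1.65 × 1.24 = 0.3887
  σ(I1,I3) = 0.14 × 1.65 × 1.00 = 0.2310
  σ(I1,I4) = 0.30 × 1.65 × 1.02 = 0.5049
  σ(I2,I3) = 0.09 × 1.24 × 1.00 = 0.1116
  σ(I2,I4) = 0.17 × 1.24 × 1.02 = 0.2150
  σ(I3,I4) = 0.25 × 1.00 × 1.02 = 0.2550
σ²_T = Σσ²ᵢ + 2·Σσ_ij = 6.3005 + 2 × 1.7062 = 9.7129
α = (4/3)·(1 − 6.3005/9.7129) = 0.468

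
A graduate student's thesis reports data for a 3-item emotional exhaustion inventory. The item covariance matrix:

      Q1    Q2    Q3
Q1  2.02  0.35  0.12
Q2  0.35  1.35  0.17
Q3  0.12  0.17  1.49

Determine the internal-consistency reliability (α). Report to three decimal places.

α = 0.313

ΣVar(i) = 2.02 + 1.35 + 1.49 = 4.86
Sum of the distinct covariances = 0.64
total variance = 4.86 + 2 × 0.64 = 6.14
α = (k/(k−1))·(1 − ΣVar(i)/total variance) = (3/2)·(1 − 4.86/6.14) = 0.313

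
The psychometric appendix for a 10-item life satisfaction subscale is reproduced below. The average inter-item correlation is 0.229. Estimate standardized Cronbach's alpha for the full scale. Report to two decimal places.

standardized Cronbach's alpha = 0.75

Standardized α = k·r̄ / (1 + (k−1)·r̄) = 10 × 0.229 / (1 + 9 × 0.229)
  = 2.2900 / 3.0610 = 0.75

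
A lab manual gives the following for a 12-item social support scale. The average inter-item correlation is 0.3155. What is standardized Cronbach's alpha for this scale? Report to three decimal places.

α = 0.847

Standardized α = k·r̄ / (1 + (k−1)·r̄) = 12 × 0.3155 / (1 + 11 × 0.3155)
  = 3.7860 / 4.4705 = 0.847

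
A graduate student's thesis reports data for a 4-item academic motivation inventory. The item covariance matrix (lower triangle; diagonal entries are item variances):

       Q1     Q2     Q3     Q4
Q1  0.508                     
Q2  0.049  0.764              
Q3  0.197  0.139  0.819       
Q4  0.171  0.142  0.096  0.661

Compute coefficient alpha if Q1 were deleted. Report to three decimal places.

coefficient alpha = 0.377

Remaining items: Q2, Q3, Q4 (k = 3).
Σσ²ᵢ = 0.764 + 0.819 + 0.661 = 2.244
σ²_T = 2.244 + 2 × 0.377 = 2.998
α (item deleted) = (3/2)·(1 − 2.244/2.998) = 0.377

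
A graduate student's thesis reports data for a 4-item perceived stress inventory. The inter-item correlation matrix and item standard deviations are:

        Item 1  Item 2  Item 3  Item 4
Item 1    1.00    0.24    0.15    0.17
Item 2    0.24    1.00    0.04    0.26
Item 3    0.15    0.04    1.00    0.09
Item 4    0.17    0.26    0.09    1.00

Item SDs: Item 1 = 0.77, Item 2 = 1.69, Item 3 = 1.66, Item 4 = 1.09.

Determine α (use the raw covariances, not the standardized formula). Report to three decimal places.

Σσ²ᵢ = 0.77² + 1.69² + 1.66² + 1.09² = 7.3927
Covariances σ_ij = r_ij · s_i · s_j:
  σ(Item 1,Item 2) = 0.24 × 0.77 × 1.69 = 0.3123
  σ(Item 1,Item 3) = 0.15 × 0.77 × 1.66 = 0.1917
  σ(Item 1,Item 4) = 0.17 × 0.77 × 1.09 = 0.1427
  σ(Item 2,Item 3) = 0.04 × 1.69 × 1.66 = 0.1122
  σ(Item 2,Item 4) = 0.26 × 1.69 × 1.09 = 0.4789
  σ(Item 3,Item 4) = 0.09 × 1.66 × 1.09 = 0.1628
σ²_T = Σσ²ᵢ + 2·Σσ_ij = 7.3927 + 2 × 1.4006 = 10.1939
α = (4/3)·(1 − 7.3927/10.1939) = 0.366

α = 0.366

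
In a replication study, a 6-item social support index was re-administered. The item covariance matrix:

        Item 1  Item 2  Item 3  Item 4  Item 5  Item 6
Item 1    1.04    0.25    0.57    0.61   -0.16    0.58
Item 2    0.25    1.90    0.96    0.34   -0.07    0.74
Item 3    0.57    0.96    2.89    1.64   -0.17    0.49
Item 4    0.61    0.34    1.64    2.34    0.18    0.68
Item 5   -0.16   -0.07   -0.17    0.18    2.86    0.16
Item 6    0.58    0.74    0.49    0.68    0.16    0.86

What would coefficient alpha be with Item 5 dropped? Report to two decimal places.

α = 0.75

Remaining items: Item 1, Item 2, Item 3, Item 4, Item 6 (k = 5).
ΣVar(i) = 1.04 + 1.90 + 2.89 + 2.34 + 0.86 = 9.03
σ²_total = 9.03 + 2 × 6.86 = 22.75
α (item deleted) = (5/4)·(1 − 9.03/22.75) = 0.75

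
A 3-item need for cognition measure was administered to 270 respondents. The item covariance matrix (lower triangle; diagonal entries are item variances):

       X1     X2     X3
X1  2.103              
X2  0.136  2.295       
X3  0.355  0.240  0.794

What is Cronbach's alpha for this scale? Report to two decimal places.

Σσ²ᵢ = 2.103 + 2.295 + 0.794 = 5.192
Sum of off-diagonal covariances = 0.731
σ²_total = 5.192 + 2 × 0.731 = 6.654
α = (k/(k−1))·(1 − Σσ²ᵢ/σ²_total) = (3/2)·(1 − 5.192/6.654) = 0.33

Cronbach's alpha = 0.33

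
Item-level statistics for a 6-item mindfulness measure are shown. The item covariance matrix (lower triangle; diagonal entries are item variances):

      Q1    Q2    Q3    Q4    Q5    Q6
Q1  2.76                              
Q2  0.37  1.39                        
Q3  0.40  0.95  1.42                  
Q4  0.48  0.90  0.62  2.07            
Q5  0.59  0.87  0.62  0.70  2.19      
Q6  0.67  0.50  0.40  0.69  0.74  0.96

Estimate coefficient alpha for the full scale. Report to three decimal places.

α = 0.765

Σσᵢ² = 2.76 + 1.39 + 1.42 + 2.07 + 2.19 + 0.96 = 10.79
Sum of off-diagonal covariances = 9.50
σ²_total = 10.79 + 2 × 9.50 = 29.79
α = (k/(k−1))·(1 − Σσᵢ²/σ²_total) = (6/5)·(1 − 10.79/29.79) = 0.765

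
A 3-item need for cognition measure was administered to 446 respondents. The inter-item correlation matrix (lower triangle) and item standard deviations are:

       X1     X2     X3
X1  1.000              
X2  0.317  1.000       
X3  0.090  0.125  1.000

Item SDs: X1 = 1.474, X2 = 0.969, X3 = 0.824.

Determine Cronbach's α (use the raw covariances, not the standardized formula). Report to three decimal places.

Σσ²ᵢ = 1.474² + 0.969² + 0.824² = 3.7906
Covariances σ_ij = r_ij · s_i · s_j:
  σ(X1,X2) = 0.317 × 1.474 × 0.969 = 0.4528
  σ(X1,X3) = 0.090 × 1.474 × 0.824 = 0.1093
  σ(X2,X3) = 0.125 × 0.969 × 0.824 = 0.0998
σ²_T = Σσ²ᵢ + 2·Σσ_ij = 3.7906 + 2 × 0.6619 = 5.1144
α = (3/2)·(1 − 3.7906/5.1144) = 0.388

Cronbach's α = 0.388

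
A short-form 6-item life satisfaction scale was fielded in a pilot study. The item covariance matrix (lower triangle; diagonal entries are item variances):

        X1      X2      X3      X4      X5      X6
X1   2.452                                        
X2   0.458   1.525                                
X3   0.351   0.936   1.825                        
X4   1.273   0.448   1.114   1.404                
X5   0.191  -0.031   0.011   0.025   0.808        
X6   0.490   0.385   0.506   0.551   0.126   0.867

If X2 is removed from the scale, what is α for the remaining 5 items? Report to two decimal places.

α = 0.70

Remaining items: X1, X3, X4, X5, X6 (k = 5).
sum of item variances = 2.452 + 1.825 + 1.404 + 0.808 + 0.867 = 7.356
total variance = 7.356 + 2 × 4.638 = 16.632
α (item deleted) = (5/4)·(1 − 7.356/16.632) = 0.70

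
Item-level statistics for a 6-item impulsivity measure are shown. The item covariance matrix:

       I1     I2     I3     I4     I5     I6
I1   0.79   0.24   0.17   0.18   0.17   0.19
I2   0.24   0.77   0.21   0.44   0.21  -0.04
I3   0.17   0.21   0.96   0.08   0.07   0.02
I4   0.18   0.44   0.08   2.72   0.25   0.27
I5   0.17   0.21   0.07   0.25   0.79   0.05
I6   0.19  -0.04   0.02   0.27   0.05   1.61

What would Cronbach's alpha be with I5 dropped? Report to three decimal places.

Remaining items: I1, I2, I3, I4, I6 (k = 5).
sum of item variances = 0.79 + 0.77 + 0.96 + 2.72 + 1.61 = 6.85
Var(T) = 6.85 + 2 × 1.76 = 10.37
α (item deleted) = (5/4)·(1 − 6.85/10.37) = 0.424

α = 0.424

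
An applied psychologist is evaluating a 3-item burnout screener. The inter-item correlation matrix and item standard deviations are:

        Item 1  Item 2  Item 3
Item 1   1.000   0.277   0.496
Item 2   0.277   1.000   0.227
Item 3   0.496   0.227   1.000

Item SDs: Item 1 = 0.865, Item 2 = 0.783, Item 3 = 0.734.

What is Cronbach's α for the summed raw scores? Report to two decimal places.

Σσ²ᵢ = 0.865² + 0.783² + 0.734² = 1.9001
Covariances σ_ij = r_ij · s_i · s_j:
  σ(Item 1,Item 2) = 0.277 × 0.865 × 0.783 = 0.1876
  σ(Item 1,Item 3) = 0.496 × 0.865 × 0.734 = 0.3149
  σ(Item 2,Item 3) = 0.227 × 0.783 × 0.734 = 0.1305
σ²_T = Σσ²ᵢ + 2·Σσ_ij = 1.9001 + 2 × 0.6330 = 3.1661
α = (3/2)·(1 − 1.9001/3.1661) = 0.60

α = 0.60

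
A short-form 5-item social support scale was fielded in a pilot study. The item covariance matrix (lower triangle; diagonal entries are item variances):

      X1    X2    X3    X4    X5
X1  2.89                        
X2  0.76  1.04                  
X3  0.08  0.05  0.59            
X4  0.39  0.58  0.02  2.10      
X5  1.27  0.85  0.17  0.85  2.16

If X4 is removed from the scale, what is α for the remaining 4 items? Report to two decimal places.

Remaining items: X1, X2, X3, X5 (k = 4).
Σσ²ᵢ = 2.89 + 1.04 + 0.59 + 2.16 = 6.68
σ²_T = 6.68 + 2 × 3.18 = 13.04
α (item deleted) = (4/3)·(1 − 6.68/13.04) = 0.65

α = 0.65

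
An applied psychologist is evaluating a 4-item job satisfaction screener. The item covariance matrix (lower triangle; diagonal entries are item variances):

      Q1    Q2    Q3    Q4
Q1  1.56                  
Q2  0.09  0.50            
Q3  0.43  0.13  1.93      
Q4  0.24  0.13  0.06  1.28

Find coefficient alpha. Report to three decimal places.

Σσᵢ² = 1.56 + 0.50 + 1.93 + 1.28 = 5.27
Sum of off-diagonal covariances = 1.08
σ²_total = 5.27 + 2 × 1.08 = 7.43
α = (k/(k−1))·(1 − Σσᵢ²/σ²_total) = (4/3)·(1 − 5.27/7.43) = 0.388

coefficient alpha = 0.388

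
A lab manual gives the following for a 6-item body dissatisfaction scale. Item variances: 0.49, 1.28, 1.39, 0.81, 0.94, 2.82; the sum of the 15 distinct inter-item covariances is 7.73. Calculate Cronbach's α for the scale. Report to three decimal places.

ΣVar(i) = 0.49 + 1.28 + 1.39 + 0.81 + 0.94 + 2.82 = 7.73
Sum of distinct covariances = 7.73
σ²_T = ΣVar(i) + 2·Σcov = 7.73 + 2 × 7.73 = 23.19
α = (6/5)·(1 − 7.73/23.19) = 0.800

Cronbach's α = 0.800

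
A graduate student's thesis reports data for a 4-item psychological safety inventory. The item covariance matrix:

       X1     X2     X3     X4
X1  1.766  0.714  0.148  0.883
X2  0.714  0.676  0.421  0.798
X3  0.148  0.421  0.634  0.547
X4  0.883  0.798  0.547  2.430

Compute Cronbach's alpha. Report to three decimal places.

Cronbach's alpha = 0.747

Σσ²ᵢ = 1.766 + 0.676 + 0.634 + 2.430 = 5.506
Sum of off-diagonal covariances = 3.511
total variance = 5.506 + 2 × 3.511 = 12.528
α = (k/(k−1))·(1 − Σσ²ᵢ/total variance) = (4/3)·(1 − 5.506/12.528) = 0.747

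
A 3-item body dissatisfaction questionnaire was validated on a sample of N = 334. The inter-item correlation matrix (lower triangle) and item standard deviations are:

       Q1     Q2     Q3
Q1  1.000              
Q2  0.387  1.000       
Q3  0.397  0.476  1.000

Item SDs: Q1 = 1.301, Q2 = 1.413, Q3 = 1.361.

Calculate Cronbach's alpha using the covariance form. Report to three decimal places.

α = 0.685

Σσ²ᵢ = 1.301² + 1.413² + 1.361² = 5.5415
Covariances σ_ij = r_ij · s_i · s_j:
  σ(Q1,Q2) = 0.387 × 1.301 × 1.413 = 0.7114
  σ(Q1,Q3) = 0.397 × 1.301 × 1.361 = 0.7030
  σ(Q2,Q3) = 0.476 × 1.413 × 1.361 = 0.9154
σ²_T = Σσ²ᵢ + 2·Σσ_ij = 5.5415 + 2 × 2.3298 = 10.2011
α = (3/2)·(1 − 5.5415/10.2011) = 0.685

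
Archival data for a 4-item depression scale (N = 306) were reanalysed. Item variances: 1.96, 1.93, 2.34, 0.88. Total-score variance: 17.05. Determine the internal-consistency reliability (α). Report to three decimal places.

α = 0.777

ΣVar(i) = 1.96 + 1.93 + 2.34 + 0.88 = 7.11
α = (k/(k−1))·(1 − ΣVar(i)/σ²_T) = (4/3)·(1 − 7.11/17.05) = 0.777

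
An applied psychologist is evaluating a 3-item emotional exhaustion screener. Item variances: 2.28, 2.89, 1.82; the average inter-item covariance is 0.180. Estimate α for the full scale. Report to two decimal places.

Σσ²ᵢ = 2.28 + 2.89 + 1.82 = 6.99
Sum of the 3 distinct covariances = 3 × 0.180 = 0.540
total variance = Σσ²ᵢ + 2·Σcov = 6.99 + 2 × 0.540 = 8.070
α = (3/2)·(1 − 6.99/8.070) = 0.20

α = 0.20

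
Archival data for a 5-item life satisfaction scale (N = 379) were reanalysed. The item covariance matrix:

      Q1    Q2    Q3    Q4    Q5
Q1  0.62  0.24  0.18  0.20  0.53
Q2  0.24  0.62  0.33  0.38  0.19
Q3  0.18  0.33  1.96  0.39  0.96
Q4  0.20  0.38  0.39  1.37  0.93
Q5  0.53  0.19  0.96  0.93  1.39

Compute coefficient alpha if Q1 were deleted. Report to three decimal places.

α = 0.725

Remaining items: Q2, Q3, Q4, Q5 (k = 4).
ΣVar(i) = 0.62 + 1.96 + 1.37 + 1.39 = 5.34
σ²_T = 5.34 + 2 × 3.18 = 11.70
α (item deleted) = (4/3)·(1 − 5.34/11.70) = 0.725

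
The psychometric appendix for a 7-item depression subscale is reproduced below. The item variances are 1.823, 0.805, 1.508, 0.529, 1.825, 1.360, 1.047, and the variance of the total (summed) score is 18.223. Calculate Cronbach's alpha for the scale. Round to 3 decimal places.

Cronbach's alpha = 0.597

Σσ²ᵢ = 1.823 + 0.805 + 1.508 + 0.529 + 1.825 + 1.360 + 1.047 = 8.897
α = (k/(k−1))·(1 − Σσ²ᵢ/total variance) = (7/6)·(1 − 8.897/18.223) = 0.597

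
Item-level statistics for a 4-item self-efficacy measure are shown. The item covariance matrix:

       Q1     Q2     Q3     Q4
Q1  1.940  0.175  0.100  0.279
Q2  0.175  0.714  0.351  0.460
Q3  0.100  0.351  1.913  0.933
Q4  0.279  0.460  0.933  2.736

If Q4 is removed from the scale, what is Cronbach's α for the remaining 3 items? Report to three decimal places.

Remaining items: Q1, Q2, Q3 (k = 3).
Σσ²ᵢ = 1.940 + 0.714 + 1.913 = 4.567
Var(T) = 4.567 + 2 × 0.626 = 5.819
α (item deleted) = (3/2)·(1 − 4.567/5.819) = 0.323

Cronbach's α = 0.323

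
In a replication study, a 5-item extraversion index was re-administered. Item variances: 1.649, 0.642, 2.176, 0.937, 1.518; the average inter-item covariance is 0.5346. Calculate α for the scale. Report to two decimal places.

α = 0.76

Σσ²ᵢ = 1.649 + 0.642 + 2.176 + 0.937 + 1.518 = 6.922
Sum of the 10 distinct covariances = 10 × 0.5346 = 5.3460
σ²_T = Σσ²ᵢ + 2·Σcov = 6.922 + 2 × 5.3460 = 17.6140
α = (5/4)·(1 − 6.922/17.6140) = 0.76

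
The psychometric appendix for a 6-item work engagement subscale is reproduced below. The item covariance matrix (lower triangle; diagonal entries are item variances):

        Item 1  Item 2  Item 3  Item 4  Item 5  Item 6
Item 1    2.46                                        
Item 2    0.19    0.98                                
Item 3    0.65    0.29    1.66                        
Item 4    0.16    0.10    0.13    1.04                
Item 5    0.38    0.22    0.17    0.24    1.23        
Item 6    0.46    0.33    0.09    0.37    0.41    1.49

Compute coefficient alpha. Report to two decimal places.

α = 0.58

ΣVar(i) = 2.46 + 0.98 + 1.66 + 1.04 + 1.23 + 1.49 = 8.86
Sum of the distinct covariances = 4.19
σ²_T = 8.86 + 2 × 4.19 = 17.24
α = (k/(k−1))·(1 − ΣVar(i)/σ²_T) = (6/5)·(1 − 8.86/17.24) = 0.58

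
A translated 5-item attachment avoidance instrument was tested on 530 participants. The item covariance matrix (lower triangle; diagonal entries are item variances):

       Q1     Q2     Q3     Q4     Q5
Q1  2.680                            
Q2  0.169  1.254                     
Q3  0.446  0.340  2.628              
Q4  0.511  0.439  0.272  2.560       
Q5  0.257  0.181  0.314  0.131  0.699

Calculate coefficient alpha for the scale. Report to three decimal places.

sum of item variances = 2.680 + 1.254 + 2.628 + 2.560 + 0.699 = 9.821
Sum of the distinct covariances = 3.060
σ²_total = 9.821 + 2 × 3.060 = 15.941
α = (k/(k−1))·(1 − sum of item variances/σ²_total) = (5/4)·(1 − 9.821/15.941) = 0.480

coefficient alpha = 0.480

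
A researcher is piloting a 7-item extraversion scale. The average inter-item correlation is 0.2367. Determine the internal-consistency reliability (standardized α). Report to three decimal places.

Standardized α = k·r̄ / (1 + (k−1)·r̄) = 7 × 0.2367 / (1 + 6 × 0.2367)
  = 1.6569 / 2.4202 = 0.685

α = 0.685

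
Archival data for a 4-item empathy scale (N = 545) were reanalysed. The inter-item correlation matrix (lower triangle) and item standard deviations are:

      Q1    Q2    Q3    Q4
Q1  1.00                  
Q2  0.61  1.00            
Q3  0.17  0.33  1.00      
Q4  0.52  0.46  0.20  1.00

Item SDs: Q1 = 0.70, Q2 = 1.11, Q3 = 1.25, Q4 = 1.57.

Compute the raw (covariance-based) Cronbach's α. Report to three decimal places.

Cronbach's α = 0.663

Σσ²ᵢ = 0.70² + 1.11² + 1.25² + 1.57² = 5.7495
Covariances σ_ij = r_ij · s_i · s_j:
  σ(Q1,Q2) = 0.61 × 0.70 × 1.11 = 0.4740
  σ(Q1,Q3) = 0.17 × 0.70 × 1.25 = 0.1487
  σ(Q1,Q4) = 0.52 × 0.70 × 1.57 = 0.5715
  σ(Q2,Q3) = 0.33 × 1.11 × 1.25 = 0.4579
  σ(Q2,Q4) = 0.46 × 1.11 × 1.57 = 0.8016
  σ(Q3,Q4) = 0.20 × 1.25 × 1.57 = 0.3925
σ²_T = Σσ²ᵢ + 2·Σσ_ij = 5.7495 + 2 × 2.8462 = 11.4419
α = (4/3)·(1 − 5.7495/11.4419) = 0.663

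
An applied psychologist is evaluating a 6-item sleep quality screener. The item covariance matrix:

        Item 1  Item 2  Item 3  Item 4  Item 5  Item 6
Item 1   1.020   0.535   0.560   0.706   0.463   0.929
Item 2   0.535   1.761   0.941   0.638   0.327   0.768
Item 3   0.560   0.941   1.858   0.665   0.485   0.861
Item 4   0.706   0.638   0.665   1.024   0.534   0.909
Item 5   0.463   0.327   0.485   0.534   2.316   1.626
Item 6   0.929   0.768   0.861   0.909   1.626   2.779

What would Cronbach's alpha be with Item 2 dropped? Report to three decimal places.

Remaining items: Item 1, Item 3, Item 4, Item 5, Item 6 (k = 5).
Σσ²ᵢ = 1.020 + 1.858 + 1.024 + 2.316 + 2.779 = 8.997
σ²_T = 8.997 + 2 × 7.738 = 24.473
α (item deleted) = (5/4)·(1 − 8.997/24.473) = 0.790

Cronbach's alpha = 0.790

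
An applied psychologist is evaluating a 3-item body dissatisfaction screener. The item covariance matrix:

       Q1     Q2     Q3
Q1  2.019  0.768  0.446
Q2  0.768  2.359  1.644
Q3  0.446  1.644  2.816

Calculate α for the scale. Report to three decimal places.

α = 0.664

Σσᵢ² = 2.019 + 2.359 + 2.816 = 7.194
Sum of the distinct covariances = 2.858
σ²_total = 7.194 + 2 × 2.858 = 12.910
α = (k/(k−1))·(1 − Σσᵢ²/σ²_total) = (3/2)·(1 − 7.194/12.910) = 0.664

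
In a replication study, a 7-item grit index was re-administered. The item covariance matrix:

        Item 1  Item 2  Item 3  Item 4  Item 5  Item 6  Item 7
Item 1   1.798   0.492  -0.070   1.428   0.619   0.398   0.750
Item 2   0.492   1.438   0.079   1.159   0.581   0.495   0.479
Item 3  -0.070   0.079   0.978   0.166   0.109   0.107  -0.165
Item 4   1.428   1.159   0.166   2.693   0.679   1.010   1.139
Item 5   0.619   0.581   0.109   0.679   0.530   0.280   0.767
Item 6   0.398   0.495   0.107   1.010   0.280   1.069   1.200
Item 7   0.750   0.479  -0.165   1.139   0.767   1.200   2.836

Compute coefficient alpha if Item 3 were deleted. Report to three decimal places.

Remaining items: Item 1, Item 2, Item 4, Item 5, Item 6, Item 7 (k = 6).
ΣVar(i) = 1.798 + 1.438 + 2.693 + 0.530 + 1.069 + 2.836 = 10.364
total variance = 10.364 + 2 × 11.476 = 33.316
α (item deleted) = (6/5)·(1 − 10.364/33.316) = 0.827

α = 0.827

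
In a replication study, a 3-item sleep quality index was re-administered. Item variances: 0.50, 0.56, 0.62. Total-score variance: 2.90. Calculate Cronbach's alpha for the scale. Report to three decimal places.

Σσ²ᵢ = 0.50 + 0.56 + 0.62 = 1.68
α = (k/(k−1))·(1 − Σσ²ᵢ/σ²_total) = (3/2)·(1 − 1.68/2.90) = 0.631

α = 0.631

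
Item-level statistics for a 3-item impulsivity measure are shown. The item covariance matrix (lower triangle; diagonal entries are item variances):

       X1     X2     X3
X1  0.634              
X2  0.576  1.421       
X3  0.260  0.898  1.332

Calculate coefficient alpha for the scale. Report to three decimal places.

Σσ²ᵢ = 0.634 + 1.421 + 1.332 = 3.387
Σ_{i<j} σ_ij = 1.734
total variance = 3.387 + 2 × 1.734 = 6.855
α = (k/(k−1))·(1 − Σσ²ᵢ/total variance) = (3/2)·(1 − 3.387/6.855) = 0.759

α = 0.759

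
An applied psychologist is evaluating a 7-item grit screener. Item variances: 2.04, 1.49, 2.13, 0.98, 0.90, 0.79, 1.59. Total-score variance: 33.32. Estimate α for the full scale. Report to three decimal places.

α = 0.819

Σσᵢ² = 2.04 + 1.49 + 2.13 + 0.98 + 0.90 + 0.79 + 1.59 = 9.92
α = (k/(k−1))·(1 − Σσᵢ²/σ²_T) = (7/6)·(1 − 9.92/33.32) = 0.819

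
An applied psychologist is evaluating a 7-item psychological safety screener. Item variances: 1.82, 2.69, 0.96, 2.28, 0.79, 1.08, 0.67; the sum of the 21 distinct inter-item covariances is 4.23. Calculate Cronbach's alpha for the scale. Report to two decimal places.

Σσᵢ² = 1.82 + 2.69 + 0.96 + 2.28 + 0.79 + 1.08 + 0.67 = 10.29
Sum of distinct covariances = 4.23
Var(T) = Σσᵢ² + 2·Σcov = 10.29 + 2 × 4.23 = 18.75
α = (7/6)·(1 − 10.29/18.75) = 0.53

α = 0.53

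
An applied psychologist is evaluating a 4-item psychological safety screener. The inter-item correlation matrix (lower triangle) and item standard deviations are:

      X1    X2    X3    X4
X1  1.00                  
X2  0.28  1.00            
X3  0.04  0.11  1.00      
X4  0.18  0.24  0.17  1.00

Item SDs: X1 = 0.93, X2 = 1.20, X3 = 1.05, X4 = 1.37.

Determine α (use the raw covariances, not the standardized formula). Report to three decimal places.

α = 0.453

Σσ²ᵢ = 0.93² + 1.20² + 1.05² + 1.37² = 5.2843
Covariances σ_ij = r_ij · s_i · s_j:
  σ(X1,X2) = 0.28 × 0.93 × 1.20 = 0.3125
  σ(X1,X3) = 0.04 × 0.93 × 1.05 = 0.0391
  σ(X1,X4) = 0.18 × 0.93 × 1.37 = 0.2293
  σ(X2,X3) = 0.11 × 1.20 × 1.05 = 0.1386
  σ(X2,X4) = 0.24 × 1.20 × 1.37 = 0.3946
  σ(X3,X4) = 0.17 × 1.05 × 1.37 = 0.2445
σ²_T = Σσ²ᵢ + 2·Σσ_ij = 5.2843 + 2 × 1.3586 = 8.0015
α = (4/3)·(1 − 5.2843/8.0015) = 0.453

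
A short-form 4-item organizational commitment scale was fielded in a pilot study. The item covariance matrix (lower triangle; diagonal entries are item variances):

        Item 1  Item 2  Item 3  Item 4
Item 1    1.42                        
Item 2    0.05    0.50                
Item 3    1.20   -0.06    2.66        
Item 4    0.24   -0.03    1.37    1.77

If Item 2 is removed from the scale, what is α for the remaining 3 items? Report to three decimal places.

Remaining items: Item 1, Item 3, Item 4 (k = 3).
Σσ²ᵢ = 1.42 + 2.66 + 1.77 = 5.85
total variance = 5.85 + 2 × 2.81 = 11.47
α (item deleted) = (3/2)·(1 − 5.85/11.47) = 0.735

α = 0.735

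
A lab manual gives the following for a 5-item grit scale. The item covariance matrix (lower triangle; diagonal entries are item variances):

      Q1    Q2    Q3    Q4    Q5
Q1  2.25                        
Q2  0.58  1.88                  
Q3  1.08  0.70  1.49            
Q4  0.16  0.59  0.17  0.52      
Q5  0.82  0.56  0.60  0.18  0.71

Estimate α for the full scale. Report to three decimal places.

Σσᵢ² = 2.25 + 1.88 + 1.49 + 0.52 + 0.71 = 6.85
Σ_{i<j} σ_ij = 5.44
σ²_T = 6.85 + 2 × 5.44 = 17.73
α = (k/(k−1))·(1 − Σσᵢ²/σ²_T) = (5/4)·(1 − 6.85/17.73) = 0.767

α = 0.767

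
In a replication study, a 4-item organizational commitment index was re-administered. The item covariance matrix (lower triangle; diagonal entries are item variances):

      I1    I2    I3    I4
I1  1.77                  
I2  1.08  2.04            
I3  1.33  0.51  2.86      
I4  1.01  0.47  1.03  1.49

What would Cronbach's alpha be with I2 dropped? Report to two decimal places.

α = 0.79

Remaining items: I1, I3, I4 (k = 3).
Σσᵢ² = 1.77 + 2.86 + 1.49 = 6.12
Var(T) = 6.12 + 2 × 3.37 = 12.86
α (item deleted) = (3/2)·(1 − 6.12/12.86) = 0.79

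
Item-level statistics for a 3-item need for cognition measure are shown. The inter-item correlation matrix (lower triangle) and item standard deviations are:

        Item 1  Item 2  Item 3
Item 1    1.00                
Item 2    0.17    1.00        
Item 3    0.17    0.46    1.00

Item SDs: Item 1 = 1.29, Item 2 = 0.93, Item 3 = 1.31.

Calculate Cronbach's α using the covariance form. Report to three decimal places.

Cronbach's α = 0.497

Σσ²ᵢ = 1.29² + 0.93² + 1.31² = 4.2451
Covariances σ_ij = r_ij · s_i · s_j:
  σ(Item 1,Item 2) = 0.17 × 1.29 × 0.93 = 0.2039
  σ(Item 1,Item 3) = 0.17 × 1.29 × 1.31 = 0.2873
  σ(Item 2,Item 3) = 0.46 × 0.93 × 1.31 = 0.5604
σ²_T = Σσ²ᵢ + 2·Σσ_ij = 4.2451 + 2 × 1.0516 = 6.3483
α = (3/2)·(1 − 4.2451/6.3483) = 0.497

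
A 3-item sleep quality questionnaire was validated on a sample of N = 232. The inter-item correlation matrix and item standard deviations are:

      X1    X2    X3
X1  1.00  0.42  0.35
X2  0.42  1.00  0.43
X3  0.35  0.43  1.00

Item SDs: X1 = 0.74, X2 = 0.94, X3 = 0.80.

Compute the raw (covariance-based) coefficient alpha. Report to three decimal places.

α = 0.664

Σσ²ᵢ = 0.74² + 0.94² + 0.80² = 2.0712
Covariances σ_ij = r_ij · s_i · s_j:
  σ(X1,X2) = 0.42 × 0.74 × 0.94 = 0.2922
  σ(X1,X3) = 0.35 × 0.74 × 0.80 = 0.2072
  σ(X2,X3) = 0.43 × 0.94 × 0.80 = 0.3234
σ²_T = Σσ²ᵢ + 2·Σσ_ij = 2.0712 + 2 × 0.8228 = 3.7168
α = (3/2)·(1 − 2.0712/3.7168) = 0.664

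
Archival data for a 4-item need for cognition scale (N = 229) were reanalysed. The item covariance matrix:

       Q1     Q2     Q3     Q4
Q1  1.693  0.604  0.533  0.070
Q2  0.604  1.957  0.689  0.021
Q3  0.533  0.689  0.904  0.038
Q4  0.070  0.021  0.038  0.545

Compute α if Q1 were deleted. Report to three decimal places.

α = 0.458

Remaining items: Q2, Q3, Q4 (k = 3).
Σσ²ᵢ = 1.957 + 0.904 + 0.545 = 3.406
σ²_T = 3.406 + 2 × 0.748 = 4.902
α (item deleted) = (3/2)·(1 − 3.406/4.902) = 0.458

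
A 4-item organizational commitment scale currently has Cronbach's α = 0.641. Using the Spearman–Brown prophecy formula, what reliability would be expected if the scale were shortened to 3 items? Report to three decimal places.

predicted reliability = 0.572

Length factor m = 3/4 = 0.7500
α' = m·α / (1 − (1−m)·α)
   = 3/4 × 0.641 / (1 − (1 − 3/4) × 0.641)
   = 0.4808 / 0.8397 = 0.572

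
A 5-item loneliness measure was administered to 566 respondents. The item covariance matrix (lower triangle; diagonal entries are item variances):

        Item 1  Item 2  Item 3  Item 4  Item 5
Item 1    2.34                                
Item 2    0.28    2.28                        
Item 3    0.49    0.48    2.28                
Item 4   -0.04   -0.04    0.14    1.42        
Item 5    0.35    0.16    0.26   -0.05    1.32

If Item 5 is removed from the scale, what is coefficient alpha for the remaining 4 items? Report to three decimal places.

α = 0.319

Remaining items: Item 1, Item 2, Item 3, Item 4 (k = 4).
ΣVar(i) = 2.34 + 2.28 + 2.28 + 1.42 = 8.32
Var(T) = 8.32 + 2 × 1.31 = 10.94
α (item deleted) = (4/3)·(1 − 8.32/10.94) = 0.319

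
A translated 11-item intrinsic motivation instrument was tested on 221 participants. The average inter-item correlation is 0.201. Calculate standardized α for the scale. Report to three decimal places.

Standardized α = k·r̄ / (1 + (k−1)·r̄) = 11 × 0.201 / (1 + 10 × 0.201)
  = 2.2110 / 3.0100 = 0.735

α = 0.735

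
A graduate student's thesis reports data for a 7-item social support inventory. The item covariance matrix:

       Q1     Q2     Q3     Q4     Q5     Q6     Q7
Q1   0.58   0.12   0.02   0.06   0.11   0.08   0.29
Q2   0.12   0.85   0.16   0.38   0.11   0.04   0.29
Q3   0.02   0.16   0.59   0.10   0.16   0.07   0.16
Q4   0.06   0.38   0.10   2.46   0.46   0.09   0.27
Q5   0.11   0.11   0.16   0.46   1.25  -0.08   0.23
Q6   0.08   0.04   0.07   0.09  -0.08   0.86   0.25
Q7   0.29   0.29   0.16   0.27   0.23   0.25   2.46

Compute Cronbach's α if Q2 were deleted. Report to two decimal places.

α = 0.43

Remaining items: Q1, Q3, Q4, Q5, Q6, Q7 (k = 6).
Σσ²ᵢ = 0.58 + 0.59 + 2.46 + 1.25 + 0.86 + 2.46 = 8.20
σ²_T = 8.20 + 2 × 2.27 = 12.74
α (item deleted) = (6/5)·(1 − 8.20/12.74) = 0.43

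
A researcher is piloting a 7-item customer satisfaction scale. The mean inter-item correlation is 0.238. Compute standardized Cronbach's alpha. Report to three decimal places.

standardized Cronbach's alpha = 0.686

Standardized α = k·r̄ / (1 + (k−1)·r̄) = 7 × 0.238 / (1 + 6 × 0.238)
  = 1.6660 / 2.4280 = 0.686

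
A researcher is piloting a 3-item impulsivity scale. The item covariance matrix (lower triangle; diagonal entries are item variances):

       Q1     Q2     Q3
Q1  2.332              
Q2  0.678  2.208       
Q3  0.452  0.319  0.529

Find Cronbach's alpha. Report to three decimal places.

ΣVar(i) = 2.332 + 2.208 + 0.529 = 5.069
Sum of off-diagonal covariances = 1.449
Var(T) = 5.069 + 2 × 1.449 = 7.967
α = (k/(k−1))·(1 − ΣVar(i)/Var(T)) = (3/2)·(1 − 5.069/7.967) = 0.546

α = 0.546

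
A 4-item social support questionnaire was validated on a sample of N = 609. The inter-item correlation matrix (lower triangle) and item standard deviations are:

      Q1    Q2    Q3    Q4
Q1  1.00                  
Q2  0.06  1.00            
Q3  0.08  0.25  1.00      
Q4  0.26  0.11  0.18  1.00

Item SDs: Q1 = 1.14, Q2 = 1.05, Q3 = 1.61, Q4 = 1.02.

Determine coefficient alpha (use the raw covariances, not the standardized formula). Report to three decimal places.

Σσ²ᵢ = 1.14² + 1.05² + 1.61² + 1.02² = 6.0346
Covariances σ_ij = r_ij · s_i · s_j:
  σ(Q1,Q2) = 0.06 × 1.14 × 1.05 = 0.0718
  σ(Q1,Q3) = 0.08 × 1.14 × 1.61 = 0.1468
  σ(Q1,Q4) = 0.26 × 1.14 × 1.02 = 0.3023
  σ(Q2,Q3) = 0.25 × 1.05 × 1.61 = 0.4226
  σ(Q2,Q4) = 0.11 × 1.05 × 1.02 = 0.1178
  σ(Q3,Q4) = 0.18 × 1.61 × 1.02 = 0.2956
σ²_T = Σσ²ᵢ + 2·Σσ_ij = 6.0346 + 2 × 1.3569 = 8.7484
α = (4/3)·(1 − 6.0346/8.7484) = 0.414

coefficient alpha = 0.414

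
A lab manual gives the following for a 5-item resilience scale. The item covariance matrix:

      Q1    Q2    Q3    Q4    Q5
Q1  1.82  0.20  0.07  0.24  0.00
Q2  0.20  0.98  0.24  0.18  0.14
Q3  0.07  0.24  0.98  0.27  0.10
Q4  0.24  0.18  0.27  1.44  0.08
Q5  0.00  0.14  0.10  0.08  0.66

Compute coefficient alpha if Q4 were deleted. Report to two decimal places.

coefficient alpha = 0.34

Remaining items: Q1, Q2, Q3, Q5 (k = 4).
ΣVar(i) = 1.82 + 0.98 + 0.98 + 0.66 = 4.44
σ²_total = 4.44 + 2 × 0.75 = 5.94
α (item deleted) = (4/3)·(1 − 4.44/5.94) = 0.34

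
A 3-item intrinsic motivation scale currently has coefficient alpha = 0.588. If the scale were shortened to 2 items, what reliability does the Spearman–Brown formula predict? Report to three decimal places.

Length factor m = 2/3 = 0.6667
α' = m·α / (1 − (1−m)·α)
   = 2/3 × 0.588 / (1 − (1 − 2/3) × 0.588)
   = 0.3920 / 0.8040 = 0.488

predicted reliability = 0.488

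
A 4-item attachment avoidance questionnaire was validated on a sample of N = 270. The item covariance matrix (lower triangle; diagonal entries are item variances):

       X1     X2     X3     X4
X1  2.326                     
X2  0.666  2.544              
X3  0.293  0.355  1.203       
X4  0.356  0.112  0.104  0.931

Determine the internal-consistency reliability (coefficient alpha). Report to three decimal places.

ΣVar(i) = 2.326 + 2.544 + 1.203 + 0.931 = 7.004
Sum of off-diagonal covariances = 1.886
σ²_total = 7.004 + 2 × 1.886 = 10.776
α = (k/(k−1))·(1 − ΣVar(i)/σ²_total) = (4/3)·(1 − 7.004/10.776) = 0.467

α = 0.467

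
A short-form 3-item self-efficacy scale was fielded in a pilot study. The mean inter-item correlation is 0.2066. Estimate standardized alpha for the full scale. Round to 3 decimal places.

Standardized α = k·r̄ / (1 + (k−1)·r̄) = 3 × 0.2066 / (1 + 2 × 0.2066)
  = 0.6198 / 1.4132 = 0.439

standardized alpha = 0.439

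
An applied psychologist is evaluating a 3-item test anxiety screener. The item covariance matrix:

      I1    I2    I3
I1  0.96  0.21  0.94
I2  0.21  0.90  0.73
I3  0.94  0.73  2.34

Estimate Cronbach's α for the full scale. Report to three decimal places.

Σσᵢ² = 0.96 + 0.90 + 2.34 = 4.20
Σ_{i<j} σ_ij = 1.88
σ²_total = 4.20 + 2 × 1.88 = 7.96
α = (k/(k−1))·(1 − Σσᵢ²/σ²_total) = (3/2)·(1 − 4.20/7.96) = 0.709

Cronbach's α = 0.709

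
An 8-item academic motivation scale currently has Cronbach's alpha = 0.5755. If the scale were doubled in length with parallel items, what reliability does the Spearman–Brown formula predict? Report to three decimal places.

Length factor m = 2
α' = m·α / (1 + (m−1)·α)
   = 2 × 0.5755 / (1 + (2 − 1) × 0.5755)
   = 1.1510 / 1.5755 = 0.731

predicted reliability = 0.731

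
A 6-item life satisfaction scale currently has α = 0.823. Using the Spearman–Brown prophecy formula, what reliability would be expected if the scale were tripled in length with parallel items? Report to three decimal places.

predicted reliability = 0.933

Length factor m = 3
α' = m·α / (1 + (m−1)·α)
   = 3 × 0.823 / (1 + (3 − 1) × 0.823)
   = 2.4690 / 2.6460 = 0.933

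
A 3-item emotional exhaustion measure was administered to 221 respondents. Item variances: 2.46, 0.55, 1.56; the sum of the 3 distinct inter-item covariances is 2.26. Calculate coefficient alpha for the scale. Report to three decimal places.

α = 0.746

sum of item variances = 2.46 + 0.55 + 1.56 = 4.57
Sum of distinct covariances = 2.26
σ²_total = sum of item variances + 2·Σcov = 4.57 + 2 × 2.26 = 9.09
α = (3/2)·(1 − 4.57/9.09) = 0.746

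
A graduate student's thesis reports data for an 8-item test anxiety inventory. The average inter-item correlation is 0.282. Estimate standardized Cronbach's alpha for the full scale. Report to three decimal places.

α = 0.759

Standardized α = k·r̄ / (1 + (k−1)·r̄) = 8 × 0.282 / (1 + 7 × 0.282)
  = 2.2560 / 2.9740 = 0.759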